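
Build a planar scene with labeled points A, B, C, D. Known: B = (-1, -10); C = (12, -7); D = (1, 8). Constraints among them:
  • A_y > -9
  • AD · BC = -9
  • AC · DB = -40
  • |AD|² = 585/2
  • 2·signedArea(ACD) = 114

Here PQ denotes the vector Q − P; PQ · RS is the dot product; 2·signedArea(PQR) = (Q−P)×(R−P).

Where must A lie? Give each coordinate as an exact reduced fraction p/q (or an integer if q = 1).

1. A_x = 11/2  [2·signedArea(ACD) = 114 ∩ AD · BC = -9]
2. A_y = -17/2  [2·signedArea(ACD) = 114 ∩ AD · BC = -9]
   → A = (11/2, -17/2)

A = (11/2, -17/2)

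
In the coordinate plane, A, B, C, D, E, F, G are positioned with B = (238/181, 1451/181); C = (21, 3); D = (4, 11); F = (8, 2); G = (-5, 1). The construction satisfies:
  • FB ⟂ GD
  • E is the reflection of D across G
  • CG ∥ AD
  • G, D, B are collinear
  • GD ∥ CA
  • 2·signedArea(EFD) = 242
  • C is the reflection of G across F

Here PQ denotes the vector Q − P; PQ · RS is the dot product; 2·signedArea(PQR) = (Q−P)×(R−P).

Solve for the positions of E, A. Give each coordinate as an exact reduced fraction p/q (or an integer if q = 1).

1. E_x = -14  [E is the reflection of D across G]
2. E_y = -9  [E is the reflection of D across G]
   → E = (-14, -9)
3. A_x = 30  [CG ∥ AD ∩ GD ∥ CA]
4. A_y = 13  [CG ∥ AD ∩ GD ∥ CA]
   → A = (30, 13)

A = (30, 13)
E = (-14, -9)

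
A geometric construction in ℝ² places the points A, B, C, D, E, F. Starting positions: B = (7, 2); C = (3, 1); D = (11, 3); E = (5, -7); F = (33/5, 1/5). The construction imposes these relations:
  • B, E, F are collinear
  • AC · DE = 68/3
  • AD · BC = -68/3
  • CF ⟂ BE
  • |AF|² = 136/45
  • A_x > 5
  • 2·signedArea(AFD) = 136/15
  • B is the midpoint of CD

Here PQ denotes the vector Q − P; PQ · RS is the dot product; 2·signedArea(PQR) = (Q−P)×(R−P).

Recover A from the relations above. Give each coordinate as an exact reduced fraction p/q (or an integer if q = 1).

A = (17/3, 5/3)

1. A_x = 17/3  [AD · BC = -68/3 ∩ 2·signedArea(AFD) = 136/15]
2. A_y = 5/3  [AD · BC = -68/3 ∩ 2·signedArea(AFD) = 136/15]
   → A = (17/3, 5/3)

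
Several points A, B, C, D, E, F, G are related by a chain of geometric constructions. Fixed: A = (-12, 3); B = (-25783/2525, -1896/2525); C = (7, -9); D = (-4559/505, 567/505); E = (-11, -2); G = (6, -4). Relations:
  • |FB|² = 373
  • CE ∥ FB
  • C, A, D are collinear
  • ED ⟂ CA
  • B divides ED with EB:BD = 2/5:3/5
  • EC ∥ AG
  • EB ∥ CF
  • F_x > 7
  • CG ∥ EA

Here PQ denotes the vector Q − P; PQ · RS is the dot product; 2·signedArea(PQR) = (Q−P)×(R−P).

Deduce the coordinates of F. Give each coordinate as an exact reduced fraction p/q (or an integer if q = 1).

1. F_x = 19667/2525  [CE ∥ FB ∩ EB ∥ CF]
2. F_y = -19571/2525  [CE ∥ FB ∩ EB ∥ CF]
   → F = (19667/2525, -19571/2525)

F = (19667/2525, -19571/2525)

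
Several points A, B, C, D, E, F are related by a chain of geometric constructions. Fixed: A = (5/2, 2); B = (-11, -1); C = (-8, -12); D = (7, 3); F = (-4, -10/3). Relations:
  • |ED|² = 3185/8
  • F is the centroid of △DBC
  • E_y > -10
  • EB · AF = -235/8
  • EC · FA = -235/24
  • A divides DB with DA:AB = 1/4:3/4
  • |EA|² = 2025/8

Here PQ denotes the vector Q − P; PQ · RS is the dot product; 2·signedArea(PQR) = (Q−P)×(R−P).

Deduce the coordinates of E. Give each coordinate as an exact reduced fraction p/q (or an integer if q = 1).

1. E_x = -35/4  [line -13/2·x + -16/3·y + -2549/24 = 0 ∩ |ED|² = 3185/8]
2. E_y = -37/4  [line -13/2·x + -16/3·y + -2549/24 = 0 ∩ |ED|² = 3185/8]
   → E = (-35/4, -37/4)

E = (-35/4, -37/4)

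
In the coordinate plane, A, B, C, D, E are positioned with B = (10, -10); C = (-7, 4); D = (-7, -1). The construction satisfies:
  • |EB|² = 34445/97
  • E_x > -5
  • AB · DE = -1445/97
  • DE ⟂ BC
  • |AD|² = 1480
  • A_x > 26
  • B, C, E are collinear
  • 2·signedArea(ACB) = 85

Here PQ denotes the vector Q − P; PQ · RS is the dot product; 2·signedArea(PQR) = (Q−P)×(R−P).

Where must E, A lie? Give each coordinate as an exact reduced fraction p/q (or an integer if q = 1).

A = (27, -19)
E = (-441/97, 192/97)

1. E_x = -441/97  [B, C, E are collinear ∩ DE ⟂ BC]
2. E_y = 192/97  [B, C, E are collinear ∩ DE ⟂ BC]
   → E = (-441/97, 192/97)
3. A_x = 27  [line -238/97·x + -289/97·y + 935/97 = 0 ∩ |AD|² = 1480]
4. A_y = -19  [line -238/97·x + -289/97·y + 935/97 = 0 ∩ |AD|² = 1480]
   → A = (27, -19)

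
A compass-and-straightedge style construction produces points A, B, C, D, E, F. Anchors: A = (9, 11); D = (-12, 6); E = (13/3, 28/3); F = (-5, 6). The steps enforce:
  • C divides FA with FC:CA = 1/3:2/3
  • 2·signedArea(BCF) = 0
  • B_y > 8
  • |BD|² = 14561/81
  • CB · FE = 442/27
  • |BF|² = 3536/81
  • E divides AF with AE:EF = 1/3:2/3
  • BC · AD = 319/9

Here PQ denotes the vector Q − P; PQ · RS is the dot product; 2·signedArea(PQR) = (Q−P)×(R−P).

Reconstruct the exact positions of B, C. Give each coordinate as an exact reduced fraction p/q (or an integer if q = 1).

B = (11/9, 74/9)
C = (-1/3, 23/3)

1. C_x = -1/3  [C divides FA with FC:CA = 1/3:2/3]
2. C_y = 23/3  [C divides FA with FC:CA = 1/3:2/3]
   → C = (-1/3, 23/3)
3. B_x = 11/9  [2·signedArea(BCF) = 0 ∩ BC · AD = 319/9]
4. B_y = 74/9  [2·signedArea(BCF) = 0 ∩ BC · AD = 319/9]
   → B = (11/9, 74/9)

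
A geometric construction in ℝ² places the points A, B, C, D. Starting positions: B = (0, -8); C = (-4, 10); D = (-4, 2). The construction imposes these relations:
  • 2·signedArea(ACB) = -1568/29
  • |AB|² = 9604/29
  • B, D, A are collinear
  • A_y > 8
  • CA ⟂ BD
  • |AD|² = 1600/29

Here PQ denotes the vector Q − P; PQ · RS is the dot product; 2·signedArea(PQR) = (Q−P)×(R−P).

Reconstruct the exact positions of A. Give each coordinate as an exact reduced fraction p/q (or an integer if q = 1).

1. A_x = -196/29  [B, D, A are collinear ∩ CA ⟂ BD]
2. A_y = 258/29  [B, D, A are collinear ∩ CA ⟂ BD]
   → A = (-196/29, 258/29)

A = (-196/29, 258/29)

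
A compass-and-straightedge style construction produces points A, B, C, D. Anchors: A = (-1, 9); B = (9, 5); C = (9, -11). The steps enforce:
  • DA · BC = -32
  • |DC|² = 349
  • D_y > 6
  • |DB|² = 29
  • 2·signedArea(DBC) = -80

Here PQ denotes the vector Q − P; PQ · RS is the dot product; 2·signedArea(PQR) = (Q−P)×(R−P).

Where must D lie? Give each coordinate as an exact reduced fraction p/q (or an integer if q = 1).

1. D_x = 4  [DA · BC = -32 ∩ 2·signedArea(DBC) = -80]
2. D_y = 7  [DA · BC = -32 ∩ 2·signedArea(DBC) = -80]
   → D = (4, 7)

D = (4, 7)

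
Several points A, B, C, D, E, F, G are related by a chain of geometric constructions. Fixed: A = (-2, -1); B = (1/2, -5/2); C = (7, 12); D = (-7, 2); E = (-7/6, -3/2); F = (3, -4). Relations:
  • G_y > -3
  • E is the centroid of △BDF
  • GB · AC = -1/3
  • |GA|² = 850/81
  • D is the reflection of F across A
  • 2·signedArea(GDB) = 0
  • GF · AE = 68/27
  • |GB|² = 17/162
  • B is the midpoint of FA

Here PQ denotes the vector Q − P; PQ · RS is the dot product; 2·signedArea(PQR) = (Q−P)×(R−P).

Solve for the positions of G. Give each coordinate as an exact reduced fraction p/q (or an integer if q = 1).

1. G_x = 7/9  [2·signedArea(GDB) = 0 ∩ GB · AC = -1/3]
2. G_y = -8/3  [2·signedArea(GDB) = 0 ∩ GB · AC = -1/3]
   → G = (7/9, -8/3)

G = (7/9, -8/3)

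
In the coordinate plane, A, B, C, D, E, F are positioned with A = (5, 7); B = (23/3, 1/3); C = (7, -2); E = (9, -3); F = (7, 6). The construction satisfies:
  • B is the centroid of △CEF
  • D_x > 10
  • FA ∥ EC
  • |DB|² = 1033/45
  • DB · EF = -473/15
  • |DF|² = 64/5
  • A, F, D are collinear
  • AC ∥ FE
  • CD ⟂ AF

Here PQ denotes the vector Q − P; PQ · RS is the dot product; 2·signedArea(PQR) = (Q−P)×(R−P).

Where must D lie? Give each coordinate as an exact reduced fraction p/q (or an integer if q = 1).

D = (51/5, 22/5)

1. D_x = 51/5  [A, F, D are collinear ∩ CD ⟂ AF]
2. D_y = 22/5  [A, F, D are collinear ∩ CD ⟂ AF]
   → D = (51/5, 22/5)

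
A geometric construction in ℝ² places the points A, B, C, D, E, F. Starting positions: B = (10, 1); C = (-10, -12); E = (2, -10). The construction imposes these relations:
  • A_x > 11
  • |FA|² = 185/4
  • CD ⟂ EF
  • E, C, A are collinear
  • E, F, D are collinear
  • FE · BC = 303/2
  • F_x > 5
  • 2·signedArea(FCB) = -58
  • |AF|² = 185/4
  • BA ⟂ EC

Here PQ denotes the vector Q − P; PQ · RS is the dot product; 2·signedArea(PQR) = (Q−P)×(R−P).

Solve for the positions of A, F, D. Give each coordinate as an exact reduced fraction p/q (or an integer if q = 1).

1. A_x = 428/37  [E, C, A are collinear ∩ BA ⟂ EC]
2. A_y = -311/37  [E, C, A are collinear ∩ BA ⟂ EC]
   → A = (428/37, -311/37)
3. F_x = 6  [FE · BC = 303/2 ∩ 2·signedArea(FCB) = -58]
4. F_y = -9/2  [FE · BC = 303/2 ∩ 2·signedArea(FCB) = -58]
   → F = (6, -9/2)
5. D_x = -574/185  [E, F, D are collinear ∩ CD ⟂ EF]
6. D_y = -3148/185  [E, F, D are collinear ∩ CD ⟂ EF]
   → D = (-574/185, -3148/185)

A = (428/37, -311/37)
D = (-574/185, -3148/185)
F = (6, -9/2)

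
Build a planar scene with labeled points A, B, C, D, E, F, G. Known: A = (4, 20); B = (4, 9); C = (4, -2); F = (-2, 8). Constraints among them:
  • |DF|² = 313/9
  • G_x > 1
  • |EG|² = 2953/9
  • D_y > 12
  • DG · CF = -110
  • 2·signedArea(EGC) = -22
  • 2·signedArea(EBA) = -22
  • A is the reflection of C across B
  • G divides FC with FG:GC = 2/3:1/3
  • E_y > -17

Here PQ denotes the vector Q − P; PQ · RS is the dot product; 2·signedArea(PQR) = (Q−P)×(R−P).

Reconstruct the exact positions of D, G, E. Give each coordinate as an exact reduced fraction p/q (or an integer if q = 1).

D = (2, 37/3)
E = (6, -49/3)
G = (2, 4/3)

1. G_x = 2  [G divides FC with FG:GC = 2/3:1/3]
2. G_y = 4/3  [G divides FC with FG:GC = 2/3:1/3]
   → G = (2, 4/3)
3. E_x = 6  [2·signedArea(EGC) = -22 ∩ 2·signedArea(EBA) = -22]
4. E_y = -49/3  [2·signedArea(EGC) = -22 ∩ 2·signedArea(EBA) = -22]
   → E = (6, -49/3)
5. D_x = 2  [line 6·x + -10·y + 334/3 = 0 ∩ |DF|² = 313/9]
6. D_y = 37/3  [line 6·x + -10·y + 334/3 = 0 ∩ |DF|² = 313/9]
   → D = (2, 37/3)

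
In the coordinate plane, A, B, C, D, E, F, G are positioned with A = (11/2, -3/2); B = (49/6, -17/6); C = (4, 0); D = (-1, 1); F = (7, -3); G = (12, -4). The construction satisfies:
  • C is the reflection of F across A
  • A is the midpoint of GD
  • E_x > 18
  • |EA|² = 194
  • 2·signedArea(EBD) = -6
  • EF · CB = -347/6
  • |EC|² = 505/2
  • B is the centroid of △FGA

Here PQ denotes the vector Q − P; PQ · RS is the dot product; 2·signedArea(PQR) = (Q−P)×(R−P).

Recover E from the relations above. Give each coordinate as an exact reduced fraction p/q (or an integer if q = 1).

E = (37/2, -13/2)

1. E_x = 37/2  [EF · CB = -347/6 ∩ 2·signedArea(EBD) = -6]
2. E_y = -13/2  [EF · CB = -347/6 ∩ 2·signedArea(EBD) = -6]
   → E = (37/2, -13/2)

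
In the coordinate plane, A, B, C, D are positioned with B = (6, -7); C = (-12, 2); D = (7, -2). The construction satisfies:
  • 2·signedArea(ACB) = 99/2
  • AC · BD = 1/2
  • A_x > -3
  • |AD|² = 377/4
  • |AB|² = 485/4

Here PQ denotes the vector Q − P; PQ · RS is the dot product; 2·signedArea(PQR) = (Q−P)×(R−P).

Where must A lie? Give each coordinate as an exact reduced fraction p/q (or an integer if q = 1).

A = (-5/2, 0)

1. A_x = -5/2  [2·signedArea(ACB) = 99/2 ∩ AC · BD = 1/2]
2. A_y = 0  [2·signedArea(ACB) = 99/2 ∩ AC · BD = 1/2]
   → A = (-5/2, 0)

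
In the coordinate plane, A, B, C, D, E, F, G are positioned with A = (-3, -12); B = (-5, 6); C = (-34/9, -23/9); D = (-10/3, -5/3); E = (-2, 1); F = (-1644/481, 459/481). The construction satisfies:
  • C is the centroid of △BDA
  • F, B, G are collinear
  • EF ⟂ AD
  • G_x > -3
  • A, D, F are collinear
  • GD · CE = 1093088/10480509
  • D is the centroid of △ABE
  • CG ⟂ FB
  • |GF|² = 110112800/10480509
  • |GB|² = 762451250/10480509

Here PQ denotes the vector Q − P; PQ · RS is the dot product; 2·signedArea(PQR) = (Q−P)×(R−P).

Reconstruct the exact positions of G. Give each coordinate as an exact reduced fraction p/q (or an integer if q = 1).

G = (-2850800/1164501, -830143/388167)

1. G_x = -2850800/1164501  [F, B, G are collinear ∩ CG ⟂ FB]
2. G_y = -830143/388167  [F, B, G are collinear ∩ CG ⟂ FB]
   → G = (-2850800/1164501, -830143/388167)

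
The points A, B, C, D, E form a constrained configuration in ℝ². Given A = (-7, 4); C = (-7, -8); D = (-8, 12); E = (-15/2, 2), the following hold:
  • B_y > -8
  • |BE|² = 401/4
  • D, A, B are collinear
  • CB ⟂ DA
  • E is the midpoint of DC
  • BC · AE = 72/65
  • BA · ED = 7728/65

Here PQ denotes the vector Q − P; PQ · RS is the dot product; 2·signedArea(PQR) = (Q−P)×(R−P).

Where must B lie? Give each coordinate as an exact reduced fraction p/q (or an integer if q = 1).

1. B_x = -359/65  [D, A, B are collinear ∩ CB ⟂ DA]
2. B_y = -508/65  [D, A, B are collinear ∩ CB ⟂ DA]
   → B = (-359/65, -508/65)

B = (-359/65, -508/65)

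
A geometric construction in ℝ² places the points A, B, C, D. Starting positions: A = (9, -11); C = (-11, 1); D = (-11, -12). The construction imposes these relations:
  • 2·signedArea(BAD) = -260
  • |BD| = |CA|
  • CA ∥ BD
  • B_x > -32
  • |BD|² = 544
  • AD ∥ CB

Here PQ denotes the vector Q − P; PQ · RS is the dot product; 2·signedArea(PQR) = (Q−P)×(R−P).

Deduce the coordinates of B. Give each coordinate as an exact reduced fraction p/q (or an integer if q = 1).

1. B_x = -31  [CA ∥ BD ∩ AD ∥ CB]
2. B_y = 0  [CA ∥ BD ∩ AD ∥ CB]
   → B = (-31, 0)

B = (-31, 0)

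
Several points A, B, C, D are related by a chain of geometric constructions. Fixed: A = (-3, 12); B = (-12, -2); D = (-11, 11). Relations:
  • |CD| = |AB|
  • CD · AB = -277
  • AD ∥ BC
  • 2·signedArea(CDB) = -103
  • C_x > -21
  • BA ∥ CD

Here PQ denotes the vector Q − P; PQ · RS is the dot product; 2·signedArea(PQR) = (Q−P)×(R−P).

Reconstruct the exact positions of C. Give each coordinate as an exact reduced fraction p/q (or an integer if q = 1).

C = (-20, -3)

1. C_x = -20  [BA ∥ CD ∩ AD ∥ BC]
2. C_y = -3  [BA ∥ CD ∩ AD ∥ BC]
   → C = (-20, -3)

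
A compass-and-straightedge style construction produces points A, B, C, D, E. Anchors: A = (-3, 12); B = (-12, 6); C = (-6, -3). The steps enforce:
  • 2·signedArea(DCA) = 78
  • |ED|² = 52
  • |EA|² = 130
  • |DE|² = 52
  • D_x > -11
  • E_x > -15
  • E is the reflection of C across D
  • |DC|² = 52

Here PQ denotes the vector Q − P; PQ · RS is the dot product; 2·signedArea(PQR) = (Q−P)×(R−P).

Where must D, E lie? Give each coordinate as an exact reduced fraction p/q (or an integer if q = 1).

D = (-10, 3)
E = (-14, 9)

1. D_x = -10  [line -15·x + 3·y + -159 = 0 ∩ |DC|² = 52]
2. D_y = 3  [line -15·x + 3·y + -159 = 0 ∩ |DC|² = 52]
   → D = (-10, 3)
3. E_x = -14  [E is the reflection of C across D]
4. E_y = 9  [E is the reflection of C across D]
   → E = (-14, 9)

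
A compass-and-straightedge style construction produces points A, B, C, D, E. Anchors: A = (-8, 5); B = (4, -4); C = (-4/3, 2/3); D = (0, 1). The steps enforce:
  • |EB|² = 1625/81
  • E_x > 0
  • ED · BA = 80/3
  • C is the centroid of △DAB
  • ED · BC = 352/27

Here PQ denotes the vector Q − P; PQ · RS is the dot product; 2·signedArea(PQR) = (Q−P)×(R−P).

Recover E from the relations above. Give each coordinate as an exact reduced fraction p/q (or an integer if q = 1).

1. E_x = 8/9  [ED · BC = 352/27 ∩ ED · BA = 80/3]
2. E_y = -7/9  [ED · BC = 352/27 ∩ ED · BA = 80/3]
   → E = (8/9, -7/9)

E = (8/9, -7/9)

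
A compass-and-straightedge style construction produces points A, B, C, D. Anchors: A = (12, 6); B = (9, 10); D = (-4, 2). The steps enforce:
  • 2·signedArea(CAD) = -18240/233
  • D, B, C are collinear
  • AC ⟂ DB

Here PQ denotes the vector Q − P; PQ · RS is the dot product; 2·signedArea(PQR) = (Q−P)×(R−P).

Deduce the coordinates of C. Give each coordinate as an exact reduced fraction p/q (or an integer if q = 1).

1. C_x = 2188/233  [D, B, C are collinear ∩ AC ⟂ DB]
2. C_y = 2386/233  [D, B, C are collinear ∩ AC ⟂ DB]
   → C = (2188/233, 2386/233)

C = (2188/233, 2386/233)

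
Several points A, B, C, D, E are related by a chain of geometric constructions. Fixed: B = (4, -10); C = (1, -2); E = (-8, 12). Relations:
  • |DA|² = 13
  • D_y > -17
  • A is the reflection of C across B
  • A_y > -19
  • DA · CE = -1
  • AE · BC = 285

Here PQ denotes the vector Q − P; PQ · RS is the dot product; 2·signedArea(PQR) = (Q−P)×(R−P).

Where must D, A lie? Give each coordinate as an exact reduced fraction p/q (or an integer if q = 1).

A = (7, -18)
D = (10, -16)

1. A_x = 7  [A is the reflection of C across B]
2. A_y = -18  [A is the reflection of C across B]
   → A = (7, -18)
3. D_x = 10  [line 9·x + -14·y + -314 = 0 ∩ |DA|² = 13]
4. D_y = -16  [line 9·x + -14·y + -314 = 0 ∩ |DA|² = 13]
   → D = (10, -16)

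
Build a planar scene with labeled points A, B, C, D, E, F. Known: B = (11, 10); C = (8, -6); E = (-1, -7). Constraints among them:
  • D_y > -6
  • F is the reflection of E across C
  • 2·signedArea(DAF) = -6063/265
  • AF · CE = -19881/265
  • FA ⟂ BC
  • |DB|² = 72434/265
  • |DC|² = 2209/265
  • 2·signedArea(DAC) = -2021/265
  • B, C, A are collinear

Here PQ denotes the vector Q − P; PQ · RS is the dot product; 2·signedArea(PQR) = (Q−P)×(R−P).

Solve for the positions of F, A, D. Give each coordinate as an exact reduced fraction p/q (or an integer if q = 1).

1. F_x = 17  [F is the reflection of E across C]
2. F_y = -5  [F is the reflection of E across C]
   → F = (17, -5)
3. A_x = 2249/265  [B, C, A are collinear ∩ FA ⟂ BC]
4. A_y = -902/265  [B, C, A are collinear ∩ FA ⟂ BC]
   → A = (2249/265, -902/265)
5. D_x = 1368/265  [2·signedArea(DAF) = -6063/265 ∩ 2·signedArea(DAC) = -2021/265]
6. D_y = -1449/265  [2·signedArea(DAF) = -6063/265 ∩ 2·signedArea(DAC) = -2021/265]
   → D = (1368/265, -1449/265)

A = (2249/265, -902/265)
D = (1368/265, -1449/265)
F = (17, -5)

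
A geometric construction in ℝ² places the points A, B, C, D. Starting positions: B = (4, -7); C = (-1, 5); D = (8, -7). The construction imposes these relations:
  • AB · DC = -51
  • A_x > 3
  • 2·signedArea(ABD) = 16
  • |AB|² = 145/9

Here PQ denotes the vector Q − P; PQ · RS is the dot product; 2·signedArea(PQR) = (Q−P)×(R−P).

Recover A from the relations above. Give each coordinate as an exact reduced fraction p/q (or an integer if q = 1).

A = (11/3, -3)

1. A_x = 11/3  [2·signedArea(ABD) = 16 ∩ AB · DC = -51]
2. A_y = -3  [2·signedArea(ABD) = 16 ∩ AB · DC = -51]
   → A = (11/3, -3)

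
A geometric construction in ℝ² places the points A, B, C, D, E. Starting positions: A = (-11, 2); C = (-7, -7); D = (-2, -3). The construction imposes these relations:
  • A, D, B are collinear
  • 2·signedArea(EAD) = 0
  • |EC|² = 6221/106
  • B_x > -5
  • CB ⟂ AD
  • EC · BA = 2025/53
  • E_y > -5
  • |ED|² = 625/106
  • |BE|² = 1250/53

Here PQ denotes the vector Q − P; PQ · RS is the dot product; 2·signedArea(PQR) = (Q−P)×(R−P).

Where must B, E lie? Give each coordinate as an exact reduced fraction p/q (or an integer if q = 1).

1. B_x = -437/106  [A, D, B are collinear ∩ CB ⟂ AD]
2. B_y = -193/106  [A, D, B are collinear ∩ CB ⟂ AD]
   → B = (-437/106, -193/106)
3. E_x = 13/106  [2·signedArea(EAD) = 0 ∩ EC · BA = 2025/53]
4. E_y = -443/106  [2·signedArea(EAD) = 0 ∩ EC · BA = 2025/53]
   → E = (13/106, -443/106)

B = (-437/106, -193/106)
E = (13/106, -443/106)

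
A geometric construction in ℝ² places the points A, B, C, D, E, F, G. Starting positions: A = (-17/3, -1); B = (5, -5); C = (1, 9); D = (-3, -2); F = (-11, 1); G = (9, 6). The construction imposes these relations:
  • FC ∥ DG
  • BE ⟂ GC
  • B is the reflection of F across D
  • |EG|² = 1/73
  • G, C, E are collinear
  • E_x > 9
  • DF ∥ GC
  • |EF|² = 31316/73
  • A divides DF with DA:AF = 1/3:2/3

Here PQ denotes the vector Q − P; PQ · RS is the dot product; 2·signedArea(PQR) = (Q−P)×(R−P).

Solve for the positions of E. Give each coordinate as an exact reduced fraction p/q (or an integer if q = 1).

E = (665/73, 435/73)

1. E_x = 665/73  [G, C, E are collinear ∩ BE ⟂ GC]
2. E_y = 435/73  [G, C, E are collinear ∩ BE ⟂ GC]
   → E = (665/73, 435/73)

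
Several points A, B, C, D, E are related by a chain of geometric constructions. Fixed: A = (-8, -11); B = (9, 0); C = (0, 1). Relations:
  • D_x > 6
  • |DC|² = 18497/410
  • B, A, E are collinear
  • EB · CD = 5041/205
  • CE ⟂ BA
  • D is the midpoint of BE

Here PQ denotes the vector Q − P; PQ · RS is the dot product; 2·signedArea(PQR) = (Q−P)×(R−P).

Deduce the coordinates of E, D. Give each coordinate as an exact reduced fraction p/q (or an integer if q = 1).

D = (2483/410, -781/410)
E = (638/205, -781/205)

1. E_x = 638/205  [B, A, E are collinear ∩ CE ⟂ BA]
2. E_y = -781/205  [B, A, E are collinear ∩ CE ⟂ BA]
   → E = (638/205, -781/205)
3. D_x = 2483/410  [D is the midpoint of BE]
4. D_y = -781/410  [D is the midpoint of BE]
   → D = (2483/410, -781/410)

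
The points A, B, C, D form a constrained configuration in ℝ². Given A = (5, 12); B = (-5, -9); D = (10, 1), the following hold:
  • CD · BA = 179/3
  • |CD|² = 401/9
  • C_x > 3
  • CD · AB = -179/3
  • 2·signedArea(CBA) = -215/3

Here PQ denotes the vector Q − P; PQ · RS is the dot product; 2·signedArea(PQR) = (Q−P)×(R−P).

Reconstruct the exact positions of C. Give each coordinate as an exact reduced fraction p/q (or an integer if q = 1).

C = (10/3, 4/3)

1. C_x = 10/3  [CD · BA = 179/3 ∩ 2·signedArea(CBA) = -215/3]
2. C_y = 4/3  [CD · BA = 179/3 ∩ 2·signedArea(CBA) = -215/3]
   → C = (10/3, 4/3)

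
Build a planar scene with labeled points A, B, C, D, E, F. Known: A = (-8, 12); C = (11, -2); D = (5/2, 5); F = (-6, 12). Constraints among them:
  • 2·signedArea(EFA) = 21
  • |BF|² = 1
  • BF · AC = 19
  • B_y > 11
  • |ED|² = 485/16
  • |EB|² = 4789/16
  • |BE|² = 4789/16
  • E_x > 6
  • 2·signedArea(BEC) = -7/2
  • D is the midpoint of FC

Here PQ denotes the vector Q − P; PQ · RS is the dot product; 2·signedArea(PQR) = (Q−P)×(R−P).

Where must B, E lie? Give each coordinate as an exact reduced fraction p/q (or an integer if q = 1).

1. E_y = 3/2  [2·signedArea(EFA) = 21]
2. E_x = 27/4  [|ED|² = 485/16]
   → E = (27/4, 3/2)
3. B_x = -7  [BF · AC = 19 ∩ 2·signedArea(BEC) = -7/2]
4. B_y = 12  [BF · AC = 19 ∩ 2·signedArea(BEC) = -7/2]
   → B = (-7, 12)

B = (-7, 12)
E = (27/4, 3/2)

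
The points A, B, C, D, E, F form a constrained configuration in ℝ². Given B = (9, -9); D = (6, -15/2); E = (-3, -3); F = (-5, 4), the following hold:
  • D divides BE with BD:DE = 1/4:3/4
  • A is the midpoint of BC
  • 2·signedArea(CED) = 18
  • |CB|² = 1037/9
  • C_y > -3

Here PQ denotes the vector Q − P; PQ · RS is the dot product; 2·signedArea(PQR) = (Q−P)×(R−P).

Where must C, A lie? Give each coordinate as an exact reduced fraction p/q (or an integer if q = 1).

1. C_x = 1/3  [line 9/2·x + 9·y + 45/2 = 0 ∩ |CB|² = 1037/9]
2. C_y = -8/3  [line 9/2·x + 9·y + 45/2 = 0 ∩ |CB|² = 1037/9]
   → C = (1/3, -8/3)
3. A_x = 14/3  [A is the midpoint of BC]
4. A_y = -35/6  [A is the midpoint of BC]
   → A = (14/3, -35/6)

A = (14/3, -35/6)
C = (1/3, -8/3)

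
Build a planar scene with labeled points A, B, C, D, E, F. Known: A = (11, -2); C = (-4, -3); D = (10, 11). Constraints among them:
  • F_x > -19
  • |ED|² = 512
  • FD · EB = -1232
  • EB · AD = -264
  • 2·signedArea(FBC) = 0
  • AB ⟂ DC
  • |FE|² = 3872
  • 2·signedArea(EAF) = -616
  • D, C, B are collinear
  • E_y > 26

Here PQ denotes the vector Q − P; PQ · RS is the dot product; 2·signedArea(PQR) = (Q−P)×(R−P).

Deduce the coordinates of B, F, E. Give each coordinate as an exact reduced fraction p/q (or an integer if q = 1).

1. B_x = 4  [D, C, B are collinear ∩ AB ⟂ DC]
2. B_y = 5  [D, C, B are collinear ∩ AB ⟂ DC]
   → B = (4, 5)
3. E_x = 26  [line 1·x + -13·y + 325 = 0 ∩ |ED|² = 512]
4. E_y = 27  [line 1·x + -13·y + 325 = 0 ∩ |ED|² = 512]
   → E = (26, 27)
5. F_x = -18  [2·signedArea(FBC) = 0 ∩ 2·signedArea(EAF) = -616]
6. F_y = -17  [2·signedArea(FBC) = 0 ∩ 2·signedArea(EAF) = -616]
   → F = (-18, -17)

B = (4, 5)
E = (26, 27)
F = (-18, -17)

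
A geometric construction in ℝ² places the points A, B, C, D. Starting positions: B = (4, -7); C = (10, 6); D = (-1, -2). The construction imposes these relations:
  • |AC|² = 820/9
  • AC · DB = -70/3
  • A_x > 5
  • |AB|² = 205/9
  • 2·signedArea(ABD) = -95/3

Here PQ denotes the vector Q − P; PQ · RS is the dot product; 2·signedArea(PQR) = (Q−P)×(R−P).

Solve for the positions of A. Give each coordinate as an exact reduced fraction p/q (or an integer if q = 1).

A = (6, -8/3)

1. A_x = 6  [AC · DB = -70/3 ∩ 2·signedArea(ABD) = -95/3]
2. A_y = -8/3  [AC · DB = -70/3 ∩ 2·signedArea(ABD) = -95/3]
   → A = (6, -8/3)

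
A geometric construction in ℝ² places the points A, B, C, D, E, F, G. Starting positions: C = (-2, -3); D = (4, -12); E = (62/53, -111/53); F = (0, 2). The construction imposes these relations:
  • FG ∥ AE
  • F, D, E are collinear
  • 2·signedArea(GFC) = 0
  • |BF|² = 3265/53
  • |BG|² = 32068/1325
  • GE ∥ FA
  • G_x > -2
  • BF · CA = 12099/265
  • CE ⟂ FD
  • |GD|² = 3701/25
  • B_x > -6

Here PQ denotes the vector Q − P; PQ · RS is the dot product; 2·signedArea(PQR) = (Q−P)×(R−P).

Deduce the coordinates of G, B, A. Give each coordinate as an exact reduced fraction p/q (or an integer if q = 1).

A = (628/265, 48/53)
B = (-274/53, -207/53)
G = (-6/5, -1)

1. G_x = -6/5  [line 5·x + -2·y + 4 = 0 ∩ |GD|² = 3701/25]
2. G_y = -1  [line 5·x + -2·y + 4 = 0 ∩ |GD|² = 3701/25]
   → G = (-6/5, -1)
3. A_x = 628/265  [FG ∥ AE ∩ GE ∥ FA]
4. A_y = 48/53  [FG ∥ AE ∩ GE ∥ FA]
   → A = (628/265, 48/53)
5. B_x = -274/53  [line -1158/265·x + -207/53·y + -10029/265 = 0 ∩ |BF|² = 3265/53]
6. B_y = -207/53  [line -1158/265·x + -207/53·y + -10029/265 = 0 ∩ |BF|² = 3265/53]
   → B = (-274/53, -207/53)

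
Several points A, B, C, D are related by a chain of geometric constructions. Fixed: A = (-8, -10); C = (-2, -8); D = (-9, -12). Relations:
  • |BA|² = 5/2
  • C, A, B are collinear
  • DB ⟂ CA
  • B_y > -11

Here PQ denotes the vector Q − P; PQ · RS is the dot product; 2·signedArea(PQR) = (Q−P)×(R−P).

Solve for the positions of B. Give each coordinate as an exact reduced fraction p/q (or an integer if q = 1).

1. B_x = -19/2  [C, A, B are collinear ∩ DB ⟂ CA]
2. B_y = -21/2  [C, A, B are collinear ∩ DB ⟂ CA]
   → B = (-19/2, -21/2)

B = (-19/2, -21/2)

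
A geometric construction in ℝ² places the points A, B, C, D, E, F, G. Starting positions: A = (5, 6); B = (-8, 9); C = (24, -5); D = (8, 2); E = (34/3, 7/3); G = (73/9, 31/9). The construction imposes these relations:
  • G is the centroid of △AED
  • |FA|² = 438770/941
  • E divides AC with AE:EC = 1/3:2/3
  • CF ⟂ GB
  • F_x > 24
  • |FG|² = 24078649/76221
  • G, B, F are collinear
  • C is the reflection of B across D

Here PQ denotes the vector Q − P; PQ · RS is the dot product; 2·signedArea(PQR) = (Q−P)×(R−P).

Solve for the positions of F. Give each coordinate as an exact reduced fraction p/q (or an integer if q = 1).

F = (23444/941, -2211/941)

1. F_x = 23444/941  [G, B, F are collinear ∩ CF ⟂ GB]
2. F_y = -2211/941  [G, B, F are collinear ∩ CF ⟂ GB]
   → F = (23444/941, -2211/941)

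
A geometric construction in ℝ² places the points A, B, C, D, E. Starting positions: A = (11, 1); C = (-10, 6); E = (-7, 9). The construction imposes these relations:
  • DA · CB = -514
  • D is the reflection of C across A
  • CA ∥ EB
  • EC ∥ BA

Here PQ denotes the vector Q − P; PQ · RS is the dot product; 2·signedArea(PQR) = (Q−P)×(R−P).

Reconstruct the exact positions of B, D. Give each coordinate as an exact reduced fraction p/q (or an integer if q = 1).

1. B_x = 14  [EC ∥ BA ∩ CA ∥ EB]
2. B_y = 4  [EC ∥ BA ∩ CA ∥ EB]
   → B = (14, 4)
3. D_x = 32  [D is the reflection of C across A]
4. D_y = -4  [D is the reflection of C across A]
   → D = (32, -4)

B = (14, 4)
D = (32, -4)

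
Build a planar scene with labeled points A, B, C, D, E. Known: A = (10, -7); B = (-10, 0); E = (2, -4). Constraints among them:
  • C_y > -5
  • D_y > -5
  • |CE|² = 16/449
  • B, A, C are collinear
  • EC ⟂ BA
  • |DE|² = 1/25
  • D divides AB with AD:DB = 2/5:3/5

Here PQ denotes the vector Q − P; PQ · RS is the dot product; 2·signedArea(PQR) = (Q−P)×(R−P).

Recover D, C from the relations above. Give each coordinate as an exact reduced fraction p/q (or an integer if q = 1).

C = (870/449, -1876/449)
D = (2, -21/5)

1. D_x = 2  [D divides AB with AD:DB = 2/5:3/5]
2. D_y = -21/5  [D divides AB with AD:DB = 2/5:3/5]
   → D = (2, -21/5)
3. C_x = 870/449  [B, A, C are collinear ∩ EC ⟂ BA]
4. C_y = -1876/449  [B, A, C are collinear ∩ EC ⟂ BA]
   → C = (870/449, -1876/449)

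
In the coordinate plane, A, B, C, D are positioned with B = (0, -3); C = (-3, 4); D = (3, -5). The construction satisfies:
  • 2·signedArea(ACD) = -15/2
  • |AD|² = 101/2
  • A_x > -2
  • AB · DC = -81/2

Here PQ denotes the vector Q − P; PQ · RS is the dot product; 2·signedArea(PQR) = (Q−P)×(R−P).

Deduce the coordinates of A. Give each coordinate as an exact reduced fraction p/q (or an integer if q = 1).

A = (-3/2, 1/2)

1. A_x = -3/2  [2·signedArea(ACD) = -15/2 ∩ AB · DC = -81/2]
2. A_y = 1/2  [2·signedArea(ACD) = -15/2 ∩ AB · DC = -81/2]
   → A = (-3/2, 1/2)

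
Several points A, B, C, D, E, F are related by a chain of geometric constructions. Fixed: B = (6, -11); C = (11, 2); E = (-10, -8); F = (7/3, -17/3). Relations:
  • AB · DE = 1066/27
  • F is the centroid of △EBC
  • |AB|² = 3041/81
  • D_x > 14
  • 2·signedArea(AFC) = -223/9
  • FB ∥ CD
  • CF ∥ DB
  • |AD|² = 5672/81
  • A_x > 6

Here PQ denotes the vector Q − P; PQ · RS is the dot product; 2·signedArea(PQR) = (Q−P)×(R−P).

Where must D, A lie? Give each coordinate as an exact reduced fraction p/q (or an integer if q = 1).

1. D_x = 44/3  [CF ∥ DB ∩ FB ∥ CD]
2. D_y = -10/3  [CF ∥ DB ∩ FB ∥ CD]
   → D = (44/3, -10/3)
3. A_x = 58/9  [2·signedArea(AFC) = -223/9 ∩ AB · DE = 1066/27]
4. A_y = -44/9  [2·signedArea(AFC) = -223/9 ∩ AB · DE = 1066/27]
   → A = (58/9, -44/9)

A = (58/9, -44/9)
D = (44/3, -10/3)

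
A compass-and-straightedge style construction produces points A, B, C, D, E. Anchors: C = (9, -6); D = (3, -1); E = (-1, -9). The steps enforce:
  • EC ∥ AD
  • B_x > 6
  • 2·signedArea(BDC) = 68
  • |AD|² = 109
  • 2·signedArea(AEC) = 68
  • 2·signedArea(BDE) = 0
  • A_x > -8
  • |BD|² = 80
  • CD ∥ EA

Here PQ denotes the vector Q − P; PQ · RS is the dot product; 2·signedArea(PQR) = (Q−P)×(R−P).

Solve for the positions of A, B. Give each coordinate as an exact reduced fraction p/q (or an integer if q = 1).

1. A_x = -7  [EC ∥ AD ∩ CD ∥ EA]
2. A_y = -4  [EC ∥ AD ∩ CD ∥ EA]
   → A = (-7, -4)
3. B_x = 7  [2·signedArea(BDE) = 0 ∩ 2·signedArea(BDC) = 68]
4. B_y = 7  [2·signedArea(BDE) = 0 ∩ 2·signedArea(BDC) = 68]
   → B = (7, 7)

A = (-7, -4)
B = (7, 7)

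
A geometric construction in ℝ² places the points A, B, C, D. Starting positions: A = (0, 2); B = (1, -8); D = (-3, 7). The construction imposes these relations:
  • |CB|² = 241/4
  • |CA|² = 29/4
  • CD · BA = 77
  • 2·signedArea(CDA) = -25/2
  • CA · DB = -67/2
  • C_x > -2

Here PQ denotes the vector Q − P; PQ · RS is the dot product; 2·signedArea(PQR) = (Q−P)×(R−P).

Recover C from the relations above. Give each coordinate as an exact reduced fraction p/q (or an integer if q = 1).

1. C_x = -1  [2·signedArea(CDA) = -25/2 ∩ CA · DB = -67/2]
2. C_y = -1/2  [2·signedArea(CDA) = -25/2 ∩ CA · DB = -67/2]
   → C = (-1, -1/2)

C = (-1, -1/2)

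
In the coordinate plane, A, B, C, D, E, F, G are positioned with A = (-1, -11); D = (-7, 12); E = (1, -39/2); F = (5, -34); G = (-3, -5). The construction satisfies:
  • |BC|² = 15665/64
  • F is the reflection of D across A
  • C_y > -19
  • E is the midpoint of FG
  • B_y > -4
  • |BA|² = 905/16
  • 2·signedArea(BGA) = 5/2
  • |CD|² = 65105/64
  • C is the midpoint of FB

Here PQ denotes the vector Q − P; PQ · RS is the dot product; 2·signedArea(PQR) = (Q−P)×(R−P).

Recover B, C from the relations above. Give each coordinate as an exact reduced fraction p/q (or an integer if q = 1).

1. B_x = -3  [line 6·x + 2·y + 51/2 = 0 ∩ |BA|² = 905/16]
2. B_y = -15/4  [line 6·x + 2·y + 51/2 = 0 ∩ |BA|² = 905/16]
   → B = (-3, -15/4)
3. C_x = 1  [C is the midpoint of FB]
4. C_y = -151/8  [C is the midpoint of FB]
   → C = (1, -151/8)

B = (-3, -15/4)
C = (1, -151/8)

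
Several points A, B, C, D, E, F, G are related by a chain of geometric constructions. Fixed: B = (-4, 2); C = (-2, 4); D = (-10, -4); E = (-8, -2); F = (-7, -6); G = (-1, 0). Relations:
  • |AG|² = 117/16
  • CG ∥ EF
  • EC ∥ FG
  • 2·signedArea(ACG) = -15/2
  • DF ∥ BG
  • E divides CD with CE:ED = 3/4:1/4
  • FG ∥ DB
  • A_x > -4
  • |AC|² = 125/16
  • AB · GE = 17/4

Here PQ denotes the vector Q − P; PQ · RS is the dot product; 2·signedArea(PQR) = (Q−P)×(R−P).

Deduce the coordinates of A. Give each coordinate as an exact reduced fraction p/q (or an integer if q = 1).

1. A_x = -13/4  [AB · GE = 17/4 ∩ 2·signedArea(ACG) = -15/2]
2. A_y = 3/2  [AB · GE = 17/4 ∩ 2·signedArea(ACG) = -15/2]
   → A = (-13/4, 3/2)

A = (-13/4, 3/2)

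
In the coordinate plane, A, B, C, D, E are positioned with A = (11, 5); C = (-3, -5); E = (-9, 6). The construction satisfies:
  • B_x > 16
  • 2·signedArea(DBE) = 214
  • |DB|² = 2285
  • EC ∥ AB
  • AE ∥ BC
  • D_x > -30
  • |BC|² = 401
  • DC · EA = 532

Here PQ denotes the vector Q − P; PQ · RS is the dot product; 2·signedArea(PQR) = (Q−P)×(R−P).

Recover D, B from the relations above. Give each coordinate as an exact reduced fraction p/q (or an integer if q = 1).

B = (17, -6)
D = (-29, 7)

1. B_x = 17  [AE ∥ BC ∩ EC ∥ AB]
2. B_y = -6  [AE ∥ BC ∩ EC ∥ AB]
   → B = (17, -6)
3. D_x = -29  [2·signedArea(DBE) = 214 ∩ DC · EA = 532]
4. D_y = 7  [2·signedArea(DBE) = 214 ∩ DC · EA = 532]
   → D = (-29, 7)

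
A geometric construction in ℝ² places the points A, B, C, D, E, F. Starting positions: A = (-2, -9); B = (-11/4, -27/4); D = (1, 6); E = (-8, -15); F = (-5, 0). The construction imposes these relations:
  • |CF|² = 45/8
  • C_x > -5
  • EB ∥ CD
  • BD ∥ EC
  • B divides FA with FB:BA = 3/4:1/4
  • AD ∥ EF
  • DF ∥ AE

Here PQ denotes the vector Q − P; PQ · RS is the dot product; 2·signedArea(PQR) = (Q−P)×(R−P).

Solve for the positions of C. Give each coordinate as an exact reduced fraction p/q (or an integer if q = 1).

C = (-17/4, -9/4)

1. C_x = -17/4  [EB ∥ CD ∩ BD ∥ EC]
2. C_y = -9/4  [EB ∥ CD ∩ BD ∥ EC]
   → C = (-17/4, -9/4)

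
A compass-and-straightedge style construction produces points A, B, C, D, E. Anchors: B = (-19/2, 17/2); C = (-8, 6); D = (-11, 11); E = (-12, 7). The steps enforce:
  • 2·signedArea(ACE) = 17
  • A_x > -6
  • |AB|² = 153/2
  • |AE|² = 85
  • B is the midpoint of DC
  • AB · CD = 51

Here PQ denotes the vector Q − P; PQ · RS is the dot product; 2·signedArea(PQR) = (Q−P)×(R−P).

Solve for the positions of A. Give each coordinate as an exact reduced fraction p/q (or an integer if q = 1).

1. A_x = -5  [AB · CD = 51 ∩ 2·signedArea(ACE) = 17]
2. A_y = 1  [AB · CD = 51 ∩ 2·signedArea(ACE) = 17]
   → A = (-5, 1)

A = (-5, 1)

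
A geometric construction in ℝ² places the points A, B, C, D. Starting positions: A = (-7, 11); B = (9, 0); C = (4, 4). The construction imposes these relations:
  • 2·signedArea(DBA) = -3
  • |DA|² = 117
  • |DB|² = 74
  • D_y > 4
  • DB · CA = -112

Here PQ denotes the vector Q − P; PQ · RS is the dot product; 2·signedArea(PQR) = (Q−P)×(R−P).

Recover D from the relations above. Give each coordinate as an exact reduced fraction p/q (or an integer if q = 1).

1. D_x = 2  [2·signedArea(DBA) = -3 ∩ DB · CA = -112]
2. D_y = 5  [2·signedArea(DBA) = -3 ∩ DB · CA = -112]
   → D = (2, 5)

D = (2, 5)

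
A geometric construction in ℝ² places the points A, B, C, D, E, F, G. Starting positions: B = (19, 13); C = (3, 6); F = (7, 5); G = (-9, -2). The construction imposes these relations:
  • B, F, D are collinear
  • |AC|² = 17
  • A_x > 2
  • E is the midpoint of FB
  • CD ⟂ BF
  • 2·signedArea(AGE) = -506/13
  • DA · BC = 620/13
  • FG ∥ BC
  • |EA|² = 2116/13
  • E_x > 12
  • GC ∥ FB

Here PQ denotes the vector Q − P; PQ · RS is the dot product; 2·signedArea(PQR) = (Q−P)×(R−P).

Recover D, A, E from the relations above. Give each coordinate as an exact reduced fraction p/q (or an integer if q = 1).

A = (31/13, 25/13)
D = (61/13, 45/13)
E = (13, 9)

1. D_x = 61/13  [B, F, D are collinear ∩ CD ⟂ BF]
2. D_y = 45/13  [B, F, D are collinear ∩ CD ⟂ BF]
   → D = (61/13, 45/13)
3. A_x = 31/13  [line -16·x + -7·y + 671/13 = 0 ∩ |AC|² = 17]
4. A_y = 25/13  [line -16·x + -7·y + 671/13 = 0 ∩ |AC|² = 17]
   → A = (31/13, 25/13)
5. E_x = 13  [2·signedArea(AGE) = -506/13 ∩ E is the midpoint of FB]
6. E_y = 9  [2·signedArea(AGE) = -506/13 ∩ E is the midpoint of FB]
   → E = (13, 9)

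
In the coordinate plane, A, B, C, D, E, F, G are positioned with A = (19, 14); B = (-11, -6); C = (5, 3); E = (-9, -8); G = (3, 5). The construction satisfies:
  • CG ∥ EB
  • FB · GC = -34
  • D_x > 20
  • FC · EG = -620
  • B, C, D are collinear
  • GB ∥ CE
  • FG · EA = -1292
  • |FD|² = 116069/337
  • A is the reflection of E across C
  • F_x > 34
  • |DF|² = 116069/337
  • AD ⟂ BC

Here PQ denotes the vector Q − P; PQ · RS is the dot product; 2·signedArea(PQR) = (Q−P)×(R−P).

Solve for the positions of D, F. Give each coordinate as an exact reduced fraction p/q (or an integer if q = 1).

D = (6853/337, 3918/337)
F = (35, 23)

1. D_x = 6853/337  [B, C, D are collinear ∩ AD ⟂ BC]
2. D_y = 3918/337  [B, C, D are collinear ∩ AD ⟂ BC]
   → D = (6853/337, 3918/337)
3. F_x = 35  [FB · GC = -34 ∩ FC · EG = -620]
4. F_y = 23  [FB · GC = -34 ∩ FC · EG = -620]
   → F = (35, 23)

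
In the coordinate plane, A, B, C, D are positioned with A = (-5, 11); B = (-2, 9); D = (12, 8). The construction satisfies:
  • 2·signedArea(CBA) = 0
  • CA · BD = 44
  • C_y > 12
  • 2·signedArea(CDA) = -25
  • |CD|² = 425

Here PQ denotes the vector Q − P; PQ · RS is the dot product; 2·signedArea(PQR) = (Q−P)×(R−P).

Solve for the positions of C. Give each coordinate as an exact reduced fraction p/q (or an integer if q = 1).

1. C_x = -8  [2·signedArea(CBA) = 0 ∩ 2·signedArea(CDA) = -25]
2. C_y = 13  [2·signedArea(CBA) = 0 ∩ 2·signedArea(CDA) = -25]
   → C = (-8, 13)

C = (-8, 13)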